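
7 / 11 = 0.64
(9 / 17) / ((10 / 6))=27 / 85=0.32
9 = 9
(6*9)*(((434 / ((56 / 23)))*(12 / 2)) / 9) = 6417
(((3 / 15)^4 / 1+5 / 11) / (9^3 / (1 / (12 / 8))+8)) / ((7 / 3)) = 2688 / 15145625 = 0.00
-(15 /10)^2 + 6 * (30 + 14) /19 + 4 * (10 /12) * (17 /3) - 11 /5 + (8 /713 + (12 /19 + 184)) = 519334493 /2438460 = 212.98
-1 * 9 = -9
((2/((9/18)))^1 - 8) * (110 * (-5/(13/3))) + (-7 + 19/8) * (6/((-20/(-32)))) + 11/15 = 18097/39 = 464.03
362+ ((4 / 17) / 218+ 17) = 702289 / 1853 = 379.00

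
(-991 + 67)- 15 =-939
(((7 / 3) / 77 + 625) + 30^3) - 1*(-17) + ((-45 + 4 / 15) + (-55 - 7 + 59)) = 4553059 / 165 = 27594.30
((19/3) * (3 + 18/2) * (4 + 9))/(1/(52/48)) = 3211/3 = 1070.33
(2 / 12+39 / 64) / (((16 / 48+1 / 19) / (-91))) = -257621 / 1408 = -182.97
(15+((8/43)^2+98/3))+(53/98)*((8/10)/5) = 47.79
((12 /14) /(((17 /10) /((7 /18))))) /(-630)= -1 /3213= -0.00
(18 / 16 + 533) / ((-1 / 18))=-38457 / 4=-9614.25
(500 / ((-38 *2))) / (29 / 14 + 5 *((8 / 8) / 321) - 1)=-112350 / 18563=-6.05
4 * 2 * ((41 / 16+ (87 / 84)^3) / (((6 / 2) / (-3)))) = -80641 / 2744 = -29.39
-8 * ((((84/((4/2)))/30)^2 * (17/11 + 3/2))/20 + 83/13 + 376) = -54723679/17875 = -3061.46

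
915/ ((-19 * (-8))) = 915/ 152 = 6.02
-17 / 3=-5.67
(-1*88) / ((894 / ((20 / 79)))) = -880 / 35313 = -0.02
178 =178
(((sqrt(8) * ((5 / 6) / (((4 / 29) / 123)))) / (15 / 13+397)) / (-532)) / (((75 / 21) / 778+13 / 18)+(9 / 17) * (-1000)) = 353828565 * sqrt(2) / 26660023034368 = 0.00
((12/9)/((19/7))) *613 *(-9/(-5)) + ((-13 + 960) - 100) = 131957/95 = 1389.02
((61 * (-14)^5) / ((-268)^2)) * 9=-18454086 / 4489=-4110.96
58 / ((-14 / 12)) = -348 / 7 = -49.71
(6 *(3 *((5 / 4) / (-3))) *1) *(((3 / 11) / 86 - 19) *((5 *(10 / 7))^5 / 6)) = 3509960937500 / 7949711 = 441520.57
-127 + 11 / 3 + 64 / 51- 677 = -40753 / 51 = -799.08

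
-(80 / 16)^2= -25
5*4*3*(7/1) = 420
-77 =-77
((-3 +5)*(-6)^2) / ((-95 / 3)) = -216 / 95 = -2.27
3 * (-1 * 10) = -30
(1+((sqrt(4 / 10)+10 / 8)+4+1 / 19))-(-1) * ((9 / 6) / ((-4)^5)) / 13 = sqrt(10) / 5+3188167 / 505856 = 6.93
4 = 4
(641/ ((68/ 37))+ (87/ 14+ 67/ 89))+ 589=40023241/ 42364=944.75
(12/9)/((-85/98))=-392/255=-1.54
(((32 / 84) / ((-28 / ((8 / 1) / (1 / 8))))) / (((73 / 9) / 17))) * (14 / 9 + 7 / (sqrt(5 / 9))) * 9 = -176256 * sqrt(5) / 2555-13056 / 511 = -179.80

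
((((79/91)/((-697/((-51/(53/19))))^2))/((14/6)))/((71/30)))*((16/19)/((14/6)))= 58358880/1494910780181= 0.00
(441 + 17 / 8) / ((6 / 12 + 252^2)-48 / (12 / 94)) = 3545 / 505028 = 0.01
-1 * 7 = -7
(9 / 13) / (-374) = -9 / 4862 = -0.00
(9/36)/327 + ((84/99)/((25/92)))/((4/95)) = 1778317/23980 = 74.16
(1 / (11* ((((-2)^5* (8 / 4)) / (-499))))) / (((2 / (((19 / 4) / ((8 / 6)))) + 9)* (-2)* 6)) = -9481 / 1534720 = -0.01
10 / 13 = 0.77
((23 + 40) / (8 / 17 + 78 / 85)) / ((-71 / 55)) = -294525 / 8378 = -35.15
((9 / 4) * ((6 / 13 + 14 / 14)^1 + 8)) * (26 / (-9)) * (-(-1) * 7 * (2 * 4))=-3444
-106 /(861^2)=-106 /741321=-0.00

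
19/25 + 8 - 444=-10881/25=-435.24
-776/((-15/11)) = 8536/15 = 569.07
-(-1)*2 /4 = 1 /2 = 0.50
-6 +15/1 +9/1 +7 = 25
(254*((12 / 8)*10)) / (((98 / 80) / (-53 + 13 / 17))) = -135331200 / 833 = -162462.42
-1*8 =-8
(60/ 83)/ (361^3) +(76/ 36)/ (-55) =-74191324637/ 1932880020885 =-0.04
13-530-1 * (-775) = 258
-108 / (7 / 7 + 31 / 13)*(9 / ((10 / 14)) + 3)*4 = -109512 / 55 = -1991.13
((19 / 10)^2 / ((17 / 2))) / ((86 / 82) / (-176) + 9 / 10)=1302488 / 2741845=0.48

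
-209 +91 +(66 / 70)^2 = -143461 / 1225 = -117.11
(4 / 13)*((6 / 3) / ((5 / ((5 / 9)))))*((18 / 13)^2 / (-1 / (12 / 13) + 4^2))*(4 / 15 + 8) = 0.07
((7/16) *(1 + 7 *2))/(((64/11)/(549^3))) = 191116867095/1024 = 186637565.52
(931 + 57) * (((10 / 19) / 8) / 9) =65 / 9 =7.22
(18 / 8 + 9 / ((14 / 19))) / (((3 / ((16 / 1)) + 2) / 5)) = 1620 / 49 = 33.06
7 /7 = 1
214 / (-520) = -107 / 260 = -0.41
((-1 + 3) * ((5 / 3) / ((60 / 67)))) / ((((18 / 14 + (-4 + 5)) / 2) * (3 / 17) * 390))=7973 / 168480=0.05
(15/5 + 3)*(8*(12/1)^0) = 48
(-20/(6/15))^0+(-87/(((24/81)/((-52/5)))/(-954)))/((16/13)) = -189359857/80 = -2366998.21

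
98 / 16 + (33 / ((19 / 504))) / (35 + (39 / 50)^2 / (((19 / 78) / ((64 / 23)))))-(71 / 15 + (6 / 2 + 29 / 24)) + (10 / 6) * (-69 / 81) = 308684307871 / 18561284460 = 16.63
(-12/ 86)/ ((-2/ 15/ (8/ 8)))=45/ 43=1.05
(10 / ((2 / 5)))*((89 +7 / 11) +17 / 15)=74885 / 33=2269.24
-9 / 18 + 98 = 195 / 2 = 97.50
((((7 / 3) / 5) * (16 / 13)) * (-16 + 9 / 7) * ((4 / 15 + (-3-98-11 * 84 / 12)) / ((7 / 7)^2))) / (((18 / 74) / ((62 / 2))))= 5039422496 / 26325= 191431.05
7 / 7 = 1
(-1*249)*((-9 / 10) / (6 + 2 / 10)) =2241 / 62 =36.15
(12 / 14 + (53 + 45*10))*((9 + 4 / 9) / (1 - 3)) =-2379.33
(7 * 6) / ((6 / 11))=77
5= 5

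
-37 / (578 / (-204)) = 222 / 17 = 13.06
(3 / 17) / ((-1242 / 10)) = -5 / 3519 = -0.00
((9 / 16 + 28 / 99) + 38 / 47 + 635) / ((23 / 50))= 1184940125 / 856152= 1384.03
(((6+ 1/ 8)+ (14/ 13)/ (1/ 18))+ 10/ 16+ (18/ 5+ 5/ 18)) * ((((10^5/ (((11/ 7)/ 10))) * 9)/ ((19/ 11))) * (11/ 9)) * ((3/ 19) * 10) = 2703816500000/ 14079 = 192046061.51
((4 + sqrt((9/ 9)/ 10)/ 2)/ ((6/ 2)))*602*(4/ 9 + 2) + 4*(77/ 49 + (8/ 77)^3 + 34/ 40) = 3311*sqrt(10)/ 135 + 121523687027/ 61631955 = 2049.32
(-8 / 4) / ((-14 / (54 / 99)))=6 / 77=0.08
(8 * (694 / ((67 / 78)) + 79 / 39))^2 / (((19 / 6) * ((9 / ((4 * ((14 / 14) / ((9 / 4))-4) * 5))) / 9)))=-366946099730923520 / 389182833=-942863016.09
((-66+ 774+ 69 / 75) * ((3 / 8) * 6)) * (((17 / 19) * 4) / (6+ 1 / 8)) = 21692952 / 23275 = 932.03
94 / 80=47 / 40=1.18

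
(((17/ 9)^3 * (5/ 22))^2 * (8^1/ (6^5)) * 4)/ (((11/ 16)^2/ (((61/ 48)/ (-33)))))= -147239170900/ 187183371521817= -0.00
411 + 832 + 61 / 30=37351 / 30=1245.03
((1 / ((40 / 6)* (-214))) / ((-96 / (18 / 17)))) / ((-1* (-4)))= 9 / 4656640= 0.00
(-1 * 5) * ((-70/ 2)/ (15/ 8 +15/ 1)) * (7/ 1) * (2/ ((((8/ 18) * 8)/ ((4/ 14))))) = 35/ 3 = 11.67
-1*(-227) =227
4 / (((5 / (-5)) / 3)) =-12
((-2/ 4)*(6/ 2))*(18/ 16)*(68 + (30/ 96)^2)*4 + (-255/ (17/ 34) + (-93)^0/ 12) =-2978537/ 3072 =-969.58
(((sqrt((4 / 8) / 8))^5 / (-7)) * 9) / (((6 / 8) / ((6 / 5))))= -9 / 4480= -0.00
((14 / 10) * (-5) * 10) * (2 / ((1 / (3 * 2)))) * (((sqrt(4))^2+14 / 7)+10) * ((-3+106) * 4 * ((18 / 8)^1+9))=-62294400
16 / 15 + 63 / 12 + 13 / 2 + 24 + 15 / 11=38.18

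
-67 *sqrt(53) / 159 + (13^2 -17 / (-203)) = 34324 / 203 -67 *sqrt(53) / 159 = 166.02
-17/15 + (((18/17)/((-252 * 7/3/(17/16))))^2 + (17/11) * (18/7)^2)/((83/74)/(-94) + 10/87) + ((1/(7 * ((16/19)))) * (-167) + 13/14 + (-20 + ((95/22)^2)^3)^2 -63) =41776074.09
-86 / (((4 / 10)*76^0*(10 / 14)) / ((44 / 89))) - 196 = -30688 / 89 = -344.81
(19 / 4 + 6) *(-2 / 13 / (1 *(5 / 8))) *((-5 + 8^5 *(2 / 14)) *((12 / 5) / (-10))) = 33780456 / 11375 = 2969.71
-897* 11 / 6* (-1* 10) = 16445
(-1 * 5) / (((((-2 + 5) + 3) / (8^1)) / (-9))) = 60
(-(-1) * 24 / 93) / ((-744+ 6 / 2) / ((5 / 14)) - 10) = -5 / 40393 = -0.00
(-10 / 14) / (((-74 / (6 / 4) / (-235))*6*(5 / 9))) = -2115 / 2072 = -1.02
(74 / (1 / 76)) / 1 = 5624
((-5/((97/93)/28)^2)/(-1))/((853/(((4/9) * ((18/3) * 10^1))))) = 904108800/8025877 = 112.65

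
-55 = -55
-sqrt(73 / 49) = -sqrt(73) / 7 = -1.22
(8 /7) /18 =4 /63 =0.06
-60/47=-1.28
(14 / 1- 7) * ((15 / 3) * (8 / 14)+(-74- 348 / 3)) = -1310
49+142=191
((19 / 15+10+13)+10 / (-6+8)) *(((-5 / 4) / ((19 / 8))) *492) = -143992 / 19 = -7578.53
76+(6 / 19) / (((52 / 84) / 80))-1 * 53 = 15761 / 247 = 63.81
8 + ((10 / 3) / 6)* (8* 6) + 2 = 110 / 3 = 36.67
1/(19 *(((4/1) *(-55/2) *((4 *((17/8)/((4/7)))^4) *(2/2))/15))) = -393216/41911589489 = -0.00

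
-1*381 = -381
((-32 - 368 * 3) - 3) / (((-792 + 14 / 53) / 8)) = 241468 / 20981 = 11.51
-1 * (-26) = 26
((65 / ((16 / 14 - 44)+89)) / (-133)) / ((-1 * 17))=65 / 104329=0.00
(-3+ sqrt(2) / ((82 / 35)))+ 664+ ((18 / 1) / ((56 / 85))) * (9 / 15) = 35 * sqrt(2) / 82+ 18967 / 28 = 678.00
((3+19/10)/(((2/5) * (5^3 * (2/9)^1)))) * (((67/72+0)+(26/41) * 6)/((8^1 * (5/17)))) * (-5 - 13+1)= -197956619/13120000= -15.09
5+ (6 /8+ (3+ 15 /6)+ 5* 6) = 165 /4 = 41.25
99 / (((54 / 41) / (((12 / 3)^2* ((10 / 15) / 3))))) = 7216 / 27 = 267.26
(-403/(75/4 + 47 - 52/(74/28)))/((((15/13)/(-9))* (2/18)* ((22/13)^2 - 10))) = -65518934/761455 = -86.04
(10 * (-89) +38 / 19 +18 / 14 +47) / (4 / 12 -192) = 17634 / 4025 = 4.38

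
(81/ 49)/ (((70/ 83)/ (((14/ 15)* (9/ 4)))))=20169/ 4900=4.12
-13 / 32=-0.41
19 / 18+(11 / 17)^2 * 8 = 22915 / 5202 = 4.41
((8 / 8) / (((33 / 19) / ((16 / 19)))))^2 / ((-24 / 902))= -8.84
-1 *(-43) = 43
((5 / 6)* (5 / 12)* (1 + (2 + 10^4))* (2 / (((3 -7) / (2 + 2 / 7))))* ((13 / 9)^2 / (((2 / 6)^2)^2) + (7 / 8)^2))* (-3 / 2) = 388152125 / 384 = 1010812.83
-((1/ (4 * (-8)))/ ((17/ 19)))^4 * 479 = -62423759/ 87578116096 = -0.00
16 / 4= 4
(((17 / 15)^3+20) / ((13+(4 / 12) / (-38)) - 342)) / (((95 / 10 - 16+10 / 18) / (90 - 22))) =374230384 / 501656125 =0.75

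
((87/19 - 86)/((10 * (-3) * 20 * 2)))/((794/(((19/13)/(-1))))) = -119/952800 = -0.00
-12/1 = -12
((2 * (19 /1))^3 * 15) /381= 274360 /127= 2160.31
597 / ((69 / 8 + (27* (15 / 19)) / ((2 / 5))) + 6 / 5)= 151240 / 15989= 9.46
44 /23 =1.91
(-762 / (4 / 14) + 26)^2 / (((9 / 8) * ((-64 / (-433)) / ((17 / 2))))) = 51342099041 / 144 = 356542354.45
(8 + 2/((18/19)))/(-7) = -13/9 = -1.44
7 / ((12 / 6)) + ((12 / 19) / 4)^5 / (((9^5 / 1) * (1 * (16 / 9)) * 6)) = 22463170129 / 6418048608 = 3.50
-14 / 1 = -14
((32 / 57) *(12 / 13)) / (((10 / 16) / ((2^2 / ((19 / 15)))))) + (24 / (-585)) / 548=25251118 / 9644115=2.62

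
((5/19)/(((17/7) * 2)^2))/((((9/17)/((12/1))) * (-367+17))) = -7/9690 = -0.00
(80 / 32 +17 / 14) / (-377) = -2 / 203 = -0.01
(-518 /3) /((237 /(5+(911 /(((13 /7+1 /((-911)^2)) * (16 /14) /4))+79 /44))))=-35321403961907 /28126870860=-1255.79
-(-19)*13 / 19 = 13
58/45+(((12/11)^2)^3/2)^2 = 282334975892698/141229276952445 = 2.00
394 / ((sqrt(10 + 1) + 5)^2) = 5.70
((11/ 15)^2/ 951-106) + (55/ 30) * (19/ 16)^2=-11329557673/ 109555200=-103.41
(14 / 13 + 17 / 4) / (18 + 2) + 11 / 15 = 3119 / 3120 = 1.00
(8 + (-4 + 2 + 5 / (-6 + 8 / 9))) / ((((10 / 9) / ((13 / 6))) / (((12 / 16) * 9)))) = 243243 / 3680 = 66.10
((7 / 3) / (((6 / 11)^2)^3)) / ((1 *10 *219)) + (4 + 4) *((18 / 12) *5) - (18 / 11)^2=2127592037287 / 37090120320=57.36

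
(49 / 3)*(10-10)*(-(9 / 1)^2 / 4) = 0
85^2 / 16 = 7225 / 16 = 451.56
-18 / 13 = -1.38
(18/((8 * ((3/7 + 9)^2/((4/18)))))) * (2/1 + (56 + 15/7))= 2947/8712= 0.34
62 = 62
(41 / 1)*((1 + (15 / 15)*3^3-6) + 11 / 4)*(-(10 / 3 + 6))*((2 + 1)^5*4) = -9205812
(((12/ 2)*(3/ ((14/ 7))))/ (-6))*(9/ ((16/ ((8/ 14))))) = -0.48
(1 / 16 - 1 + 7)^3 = 222.82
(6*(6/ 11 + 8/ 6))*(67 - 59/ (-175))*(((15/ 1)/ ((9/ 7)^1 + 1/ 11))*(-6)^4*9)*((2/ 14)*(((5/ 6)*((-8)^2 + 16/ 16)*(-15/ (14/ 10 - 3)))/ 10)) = 259648950600/ 371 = 699862400.54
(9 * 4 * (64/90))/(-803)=-128/4015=-0.03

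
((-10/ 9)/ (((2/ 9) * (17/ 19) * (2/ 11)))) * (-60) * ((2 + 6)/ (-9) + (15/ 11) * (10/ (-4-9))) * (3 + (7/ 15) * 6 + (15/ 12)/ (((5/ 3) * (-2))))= -19386.81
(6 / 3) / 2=1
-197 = -197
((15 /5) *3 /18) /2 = 1 /4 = 0.25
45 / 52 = 0.87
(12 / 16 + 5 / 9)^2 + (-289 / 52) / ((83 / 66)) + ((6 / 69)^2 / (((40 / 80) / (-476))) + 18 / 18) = -6593631121 / 739745136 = -8.91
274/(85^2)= 274/7225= 0.04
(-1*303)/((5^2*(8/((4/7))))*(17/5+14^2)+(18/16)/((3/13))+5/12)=-7272/1675087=-0.00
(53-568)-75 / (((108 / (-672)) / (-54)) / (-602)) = 15169885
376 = 376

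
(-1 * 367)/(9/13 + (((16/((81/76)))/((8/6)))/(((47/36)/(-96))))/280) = 7848295/48427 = 162.06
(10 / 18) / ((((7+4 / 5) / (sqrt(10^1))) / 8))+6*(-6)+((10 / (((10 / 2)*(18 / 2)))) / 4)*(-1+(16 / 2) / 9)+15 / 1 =-3403 / 162+200*sqrt(10) / 351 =-19.20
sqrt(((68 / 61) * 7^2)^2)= 3332 / 61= 54.62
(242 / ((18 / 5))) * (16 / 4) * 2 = 4840 / 9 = 537.78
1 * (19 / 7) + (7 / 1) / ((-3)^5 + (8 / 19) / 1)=86640 / 32263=2.69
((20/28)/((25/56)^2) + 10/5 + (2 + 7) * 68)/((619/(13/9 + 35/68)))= 46280201/23676750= 1.95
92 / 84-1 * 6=-4.90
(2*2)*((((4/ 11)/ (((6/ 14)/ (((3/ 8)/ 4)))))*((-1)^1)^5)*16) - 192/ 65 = -5752/ 715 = -8.04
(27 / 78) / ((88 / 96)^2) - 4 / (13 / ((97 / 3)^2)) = -4548124 / 14157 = -321.26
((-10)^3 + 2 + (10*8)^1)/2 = -459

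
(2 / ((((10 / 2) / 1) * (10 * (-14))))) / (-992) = 1 / 347200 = 0.00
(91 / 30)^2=8281 / 900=9.20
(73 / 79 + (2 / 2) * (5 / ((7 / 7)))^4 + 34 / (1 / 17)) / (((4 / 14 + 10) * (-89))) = -332885 / 253116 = -1.32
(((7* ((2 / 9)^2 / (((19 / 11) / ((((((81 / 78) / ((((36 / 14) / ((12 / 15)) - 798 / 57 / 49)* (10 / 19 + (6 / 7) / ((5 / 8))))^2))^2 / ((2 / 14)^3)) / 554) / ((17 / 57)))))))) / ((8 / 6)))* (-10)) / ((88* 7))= -65227072113858571875 / 11408229182398599888137632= -0.00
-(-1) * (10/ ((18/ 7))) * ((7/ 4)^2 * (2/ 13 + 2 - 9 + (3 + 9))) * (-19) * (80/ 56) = -1666.05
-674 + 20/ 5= -670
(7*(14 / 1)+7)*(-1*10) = -1050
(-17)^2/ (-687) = -289/ 687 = -0.42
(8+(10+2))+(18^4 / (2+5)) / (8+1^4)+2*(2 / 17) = 200696 / 119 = 1686.52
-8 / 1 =-8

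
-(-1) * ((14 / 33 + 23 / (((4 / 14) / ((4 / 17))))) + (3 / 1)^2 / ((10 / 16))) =94712 / 2805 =33.77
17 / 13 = 1.31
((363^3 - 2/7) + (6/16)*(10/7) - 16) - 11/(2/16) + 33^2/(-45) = 956640381/20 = 47832019.05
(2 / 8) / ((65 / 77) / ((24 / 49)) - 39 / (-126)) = 462 / 3757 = 0.12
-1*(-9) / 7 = 9 / 7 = 1.29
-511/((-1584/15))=2555/528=4.84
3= 3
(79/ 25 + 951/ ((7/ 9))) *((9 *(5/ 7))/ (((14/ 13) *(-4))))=-3137472/ 1715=-1829.43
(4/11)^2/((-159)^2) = 16/3059001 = 0.00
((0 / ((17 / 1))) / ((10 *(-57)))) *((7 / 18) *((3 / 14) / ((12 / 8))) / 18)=0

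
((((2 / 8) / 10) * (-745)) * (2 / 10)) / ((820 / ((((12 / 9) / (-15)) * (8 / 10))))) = 149 / 461250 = 0.00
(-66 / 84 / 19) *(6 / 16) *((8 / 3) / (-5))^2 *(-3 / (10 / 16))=352 / 16625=0.02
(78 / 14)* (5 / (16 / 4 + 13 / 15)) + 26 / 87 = 6.02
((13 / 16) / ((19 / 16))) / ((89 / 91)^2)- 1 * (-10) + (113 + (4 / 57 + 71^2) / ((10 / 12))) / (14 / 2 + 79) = 5330524547 / 64714570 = 82.37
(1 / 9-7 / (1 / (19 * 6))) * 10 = -7978.89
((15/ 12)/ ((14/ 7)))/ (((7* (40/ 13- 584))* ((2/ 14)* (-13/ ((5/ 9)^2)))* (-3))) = -125/ 14681088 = -0.00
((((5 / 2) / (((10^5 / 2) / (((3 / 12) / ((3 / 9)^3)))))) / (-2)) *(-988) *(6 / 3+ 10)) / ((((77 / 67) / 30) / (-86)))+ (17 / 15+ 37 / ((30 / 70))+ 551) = -445018603 / 115500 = -3852.97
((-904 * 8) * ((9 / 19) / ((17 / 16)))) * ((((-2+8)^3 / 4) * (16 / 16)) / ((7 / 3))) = -168708096 / 2261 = -74616.58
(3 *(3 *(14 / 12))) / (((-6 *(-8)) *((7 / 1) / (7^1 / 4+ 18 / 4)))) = 25 / 128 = 0.20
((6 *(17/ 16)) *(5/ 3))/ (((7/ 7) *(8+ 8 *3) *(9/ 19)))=1615/ 2304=0.70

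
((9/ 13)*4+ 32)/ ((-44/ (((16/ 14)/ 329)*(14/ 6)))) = -904/ 141141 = -0.01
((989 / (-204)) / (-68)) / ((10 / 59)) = 58351 / 138720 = 0.42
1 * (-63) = -63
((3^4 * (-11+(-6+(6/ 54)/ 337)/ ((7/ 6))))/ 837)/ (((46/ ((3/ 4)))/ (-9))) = 134109/ 585032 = 0.23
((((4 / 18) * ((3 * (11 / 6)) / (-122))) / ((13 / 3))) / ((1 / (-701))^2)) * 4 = -10810822 / 2379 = -4544.27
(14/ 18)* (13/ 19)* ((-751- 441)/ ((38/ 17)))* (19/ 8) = -230503/ 342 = -673.99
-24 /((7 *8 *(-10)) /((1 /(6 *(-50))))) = -1 /7000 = -0.00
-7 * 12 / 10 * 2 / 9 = -28 / 15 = -1.87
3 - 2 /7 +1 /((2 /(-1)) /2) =12 /7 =1.71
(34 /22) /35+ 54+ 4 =22347 /385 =58.04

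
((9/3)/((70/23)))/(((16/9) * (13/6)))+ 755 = 5498263/7280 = 755.26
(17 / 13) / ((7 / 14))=34 / 13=2.62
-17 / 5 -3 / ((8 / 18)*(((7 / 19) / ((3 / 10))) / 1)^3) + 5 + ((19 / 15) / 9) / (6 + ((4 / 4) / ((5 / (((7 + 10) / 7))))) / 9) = -15864991931 / 7849212000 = -2.02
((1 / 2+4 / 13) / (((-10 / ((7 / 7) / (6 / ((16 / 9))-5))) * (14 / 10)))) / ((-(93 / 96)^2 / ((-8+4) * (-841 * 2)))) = -41336832 / 162409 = -254.52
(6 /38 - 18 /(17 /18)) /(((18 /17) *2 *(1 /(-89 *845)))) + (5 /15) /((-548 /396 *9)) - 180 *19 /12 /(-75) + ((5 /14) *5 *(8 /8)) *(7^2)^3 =45881981643 /52060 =881328.88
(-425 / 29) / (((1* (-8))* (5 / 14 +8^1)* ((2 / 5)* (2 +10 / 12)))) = 0.19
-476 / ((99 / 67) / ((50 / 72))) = -199325 / 891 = -223.71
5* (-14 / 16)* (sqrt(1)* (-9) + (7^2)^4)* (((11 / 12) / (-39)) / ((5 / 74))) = 2052986551 / 234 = 8773446.80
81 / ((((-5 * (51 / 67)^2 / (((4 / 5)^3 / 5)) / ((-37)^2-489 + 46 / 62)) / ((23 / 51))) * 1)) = -541238945472 / 475946875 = -1137.18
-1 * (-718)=718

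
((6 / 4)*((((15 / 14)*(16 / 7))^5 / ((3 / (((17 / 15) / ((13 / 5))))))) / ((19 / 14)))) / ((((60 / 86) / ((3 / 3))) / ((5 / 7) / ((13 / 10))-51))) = -927872686080000 / 907028024539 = -1022.98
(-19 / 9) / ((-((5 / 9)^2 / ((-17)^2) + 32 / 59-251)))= -2915721 / 345913318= -0.01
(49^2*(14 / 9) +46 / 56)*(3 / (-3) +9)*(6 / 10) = 1882798 / 105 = 17931.41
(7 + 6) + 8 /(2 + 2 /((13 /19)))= 117 /8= 14.62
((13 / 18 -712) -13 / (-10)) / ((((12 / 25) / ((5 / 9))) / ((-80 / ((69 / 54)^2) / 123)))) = 63898000 / 195201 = 327.34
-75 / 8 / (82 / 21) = -1575 / 656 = -2.40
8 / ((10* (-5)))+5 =121 / 25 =4.84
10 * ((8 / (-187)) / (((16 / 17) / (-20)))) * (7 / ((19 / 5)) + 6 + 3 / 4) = 16325 / 209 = 78.11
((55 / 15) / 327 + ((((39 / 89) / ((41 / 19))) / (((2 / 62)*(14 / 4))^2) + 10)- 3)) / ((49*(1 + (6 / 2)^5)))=2012038801 / 1048563802818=0.00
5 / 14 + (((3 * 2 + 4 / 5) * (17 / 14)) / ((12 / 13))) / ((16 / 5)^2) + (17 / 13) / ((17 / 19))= 752621 / 279552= 2.69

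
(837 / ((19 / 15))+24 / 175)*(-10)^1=-4395162 / 665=-6609.27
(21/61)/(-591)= -7/12017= -0.00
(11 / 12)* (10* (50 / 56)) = 1375 / 168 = 8.18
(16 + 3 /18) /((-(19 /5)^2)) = -2425 /2166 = -1.12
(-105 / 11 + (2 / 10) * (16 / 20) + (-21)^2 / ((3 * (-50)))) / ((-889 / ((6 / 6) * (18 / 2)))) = 0.12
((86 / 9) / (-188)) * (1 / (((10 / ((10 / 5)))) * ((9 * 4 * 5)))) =-43 / 761400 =-0.00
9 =9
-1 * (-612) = 612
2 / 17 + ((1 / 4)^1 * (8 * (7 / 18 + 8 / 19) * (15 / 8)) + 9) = 94225 / 7752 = 12.15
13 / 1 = 13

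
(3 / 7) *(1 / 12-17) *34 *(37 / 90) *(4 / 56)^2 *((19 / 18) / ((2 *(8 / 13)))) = -4505527 / 10160640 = -0.44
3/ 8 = 0.38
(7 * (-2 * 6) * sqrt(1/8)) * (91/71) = -1911 * sqrt(2)/71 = -38.06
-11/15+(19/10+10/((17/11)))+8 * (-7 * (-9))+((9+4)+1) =53615/102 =525.64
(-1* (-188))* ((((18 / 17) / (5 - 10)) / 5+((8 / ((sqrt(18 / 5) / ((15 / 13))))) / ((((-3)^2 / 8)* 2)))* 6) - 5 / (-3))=389348 / 1275+30080* sqrt(10) / 39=2744.38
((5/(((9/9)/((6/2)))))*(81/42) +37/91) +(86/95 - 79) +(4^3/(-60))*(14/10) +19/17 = -216634897/4408950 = -49.14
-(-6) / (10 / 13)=39 / 5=7.80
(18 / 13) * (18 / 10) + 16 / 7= 2174 / 455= 4.78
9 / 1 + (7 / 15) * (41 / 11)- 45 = -5653 / 165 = -34.26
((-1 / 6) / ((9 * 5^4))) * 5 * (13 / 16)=-13 / 108000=-0.00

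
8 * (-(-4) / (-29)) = -32 / 29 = -1.10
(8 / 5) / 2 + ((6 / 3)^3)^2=324 / 5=64.80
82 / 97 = 0.85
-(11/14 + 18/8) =-85/28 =-3.04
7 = 7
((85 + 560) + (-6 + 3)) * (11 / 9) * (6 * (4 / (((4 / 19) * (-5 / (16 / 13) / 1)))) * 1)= -22018.95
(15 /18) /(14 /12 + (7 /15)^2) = 375 /623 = 0.60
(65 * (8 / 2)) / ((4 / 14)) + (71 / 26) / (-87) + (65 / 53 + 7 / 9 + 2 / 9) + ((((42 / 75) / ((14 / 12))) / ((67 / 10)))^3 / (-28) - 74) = 26445148148362609 / 31550113890750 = 838.20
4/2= 2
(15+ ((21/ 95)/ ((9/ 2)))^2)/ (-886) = -1218571/ 71965350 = -0.02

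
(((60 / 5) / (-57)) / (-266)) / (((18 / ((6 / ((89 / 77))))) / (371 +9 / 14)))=57233 / 674709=0.08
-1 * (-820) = 820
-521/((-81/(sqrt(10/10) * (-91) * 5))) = -2926.60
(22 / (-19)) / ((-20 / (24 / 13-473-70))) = -15477 / 494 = -31.33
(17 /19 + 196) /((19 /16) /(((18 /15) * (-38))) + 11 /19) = 718272 /2017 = 356.11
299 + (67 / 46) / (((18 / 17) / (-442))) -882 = -493081 / 414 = -1191.02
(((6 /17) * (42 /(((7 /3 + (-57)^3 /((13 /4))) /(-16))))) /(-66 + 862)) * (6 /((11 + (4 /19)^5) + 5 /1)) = 36502651458 /18615266444609525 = 0.00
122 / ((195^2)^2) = 122 / 1445900625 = 0.00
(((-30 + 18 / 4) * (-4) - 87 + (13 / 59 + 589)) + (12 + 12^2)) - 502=15235 / 59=258.22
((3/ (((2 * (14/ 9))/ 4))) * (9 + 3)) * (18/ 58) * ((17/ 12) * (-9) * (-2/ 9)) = 8262/ 203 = 40.70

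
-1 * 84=-84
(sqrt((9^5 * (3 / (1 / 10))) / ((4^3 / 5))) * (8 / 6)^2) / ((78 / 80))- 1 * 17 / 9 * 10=-170 / 9 +3600 * sqrt(6) / 13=659.43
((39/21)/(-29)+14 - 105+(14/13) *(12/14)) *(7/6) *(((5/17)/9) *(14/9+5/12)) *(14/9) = -98522795/9344322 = -10.54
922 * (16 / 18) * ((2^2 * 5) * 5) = 737600 / 9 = 81955.56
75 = 75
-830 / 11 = -75.45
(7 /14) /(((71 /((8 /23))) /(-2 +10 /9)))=-32 /14697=-0.00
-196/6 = -98/3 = -32.67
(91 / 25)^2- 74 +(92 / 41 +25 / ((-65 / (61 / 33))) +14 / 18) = -1927303973 / 32979375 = -58.44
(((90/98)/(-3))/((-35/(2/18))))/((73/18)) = 0.00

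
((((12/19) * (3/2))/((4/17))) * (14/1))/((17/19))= 63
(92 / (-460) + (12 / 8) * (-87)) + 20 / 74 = -48259 / 370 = -130.43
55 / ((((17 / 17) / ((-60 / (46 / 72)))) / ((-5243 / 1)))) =622868400 / 23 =27081234.78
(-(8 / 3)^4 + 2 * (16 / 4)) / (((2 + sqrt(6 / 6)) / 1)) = -14.19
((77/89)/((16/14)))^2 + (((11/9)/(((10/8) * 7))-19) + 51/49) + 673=733008908117/1117811520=655.75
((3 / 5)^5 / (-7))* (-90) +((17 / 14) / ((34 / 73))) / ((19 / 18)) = 576837 / 166250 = 3.47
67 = 67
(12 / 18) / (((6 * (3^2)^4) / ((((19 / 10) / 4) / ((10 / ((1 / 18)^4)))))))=19 / 2479491129600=0.00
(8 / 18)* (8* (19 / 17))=608 / 153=3.97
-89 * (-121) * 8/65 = 86152/65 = 1325.42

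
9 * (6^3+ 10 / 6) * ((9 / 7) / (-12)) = -209.89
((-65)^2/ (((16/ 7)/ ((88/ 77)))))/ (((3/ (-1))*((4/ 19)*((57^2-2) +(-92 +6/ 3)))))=-80275/ 75768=-1.06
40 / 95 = 8 / 19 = 0.42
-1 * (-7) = 7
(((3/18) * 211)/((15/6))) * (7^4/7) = 72373/15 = 4824.87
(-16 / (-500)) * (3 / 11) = 12 / 1375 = 0.01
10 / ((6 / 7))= 35 / 3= 11.67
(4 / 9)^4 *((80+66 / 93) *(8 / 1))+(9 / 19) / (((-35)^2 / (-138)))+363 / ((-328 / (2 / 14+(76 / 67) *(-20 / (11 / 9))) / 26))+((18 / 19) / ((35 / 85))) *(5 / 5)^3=3221736675463121 / 5779597074300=557.43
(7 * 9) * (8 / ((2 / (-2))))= -504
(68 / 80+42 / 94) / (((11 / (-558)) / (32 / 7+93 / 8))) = -308471607 / 289520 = -1065.46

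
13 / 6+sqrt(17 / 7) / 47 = sqrt(119) / 329+13 / 6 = 2.20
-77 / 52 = -1.48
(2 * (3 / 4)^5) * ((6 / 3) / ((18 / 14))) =189 / 256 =0.74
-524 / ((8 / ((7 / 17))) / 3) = -2751 / 34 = -80.91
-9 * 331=-2979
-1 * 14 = -14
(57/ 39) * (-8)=-152/ 13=-11.69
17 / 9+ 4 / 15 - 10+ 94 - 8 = 3517 / 45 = 78.16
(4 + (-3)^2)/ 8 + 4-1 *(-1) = 53/ 8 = 6.62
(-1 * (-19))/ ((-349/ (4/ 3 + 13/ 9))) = -475/ 3141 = -0.15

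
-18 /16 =-9 /8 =-1.12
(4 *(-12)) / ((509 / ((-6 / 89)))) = 288 / 45301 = 0.01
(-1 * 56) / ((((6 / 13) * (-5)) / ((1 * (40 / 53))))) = 18.31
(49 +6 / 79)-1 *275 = -17848 / 79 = -225.92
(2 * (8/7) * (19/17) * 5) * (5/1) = 7600/119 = 63.87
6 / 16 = 3 / 8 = 0.38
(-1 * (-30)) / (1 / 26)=780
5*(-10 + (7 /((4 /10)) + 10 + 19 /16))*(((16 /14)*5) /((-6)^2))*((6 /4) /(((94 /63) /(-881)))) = -19756425 /1504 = -13135.92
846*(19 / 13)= 16074 / 13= 1236.46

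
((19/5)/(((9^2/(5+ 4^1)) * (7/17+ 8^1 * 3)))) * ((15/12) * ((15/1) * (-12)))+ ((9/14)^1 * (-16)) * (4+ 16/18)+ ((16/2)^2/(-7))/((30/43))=-586363/8715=-67.28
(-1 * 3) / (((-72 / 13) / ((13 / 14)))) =169 / 336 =0.50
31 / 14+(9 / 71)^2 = 157405 / 70574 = 2.23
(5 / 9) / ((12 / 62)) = 155 / 54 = 2.87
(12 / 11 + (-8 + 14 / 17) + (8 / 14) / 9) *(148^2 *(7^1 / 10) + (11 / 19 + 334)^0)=-5439358874 / 58905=-92341.21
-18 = -18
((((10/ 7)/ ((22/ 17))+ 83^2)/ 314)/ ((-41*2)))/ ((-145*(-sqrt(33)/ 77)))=-88423*sqrt(33)/ 20534030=-0.02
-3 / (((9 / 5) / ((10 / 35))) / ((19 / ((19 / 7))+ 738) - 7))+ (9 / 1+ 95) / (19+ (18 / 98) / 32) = -72168956 / 208607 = -345.96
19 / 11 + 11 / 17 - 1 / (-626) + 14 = 1916999 / 117062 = 16.38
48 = 48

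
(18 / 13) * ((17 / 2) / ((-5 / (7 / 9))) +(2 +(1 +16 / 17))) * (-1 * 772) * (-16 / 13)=49494464 / 14365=3445.49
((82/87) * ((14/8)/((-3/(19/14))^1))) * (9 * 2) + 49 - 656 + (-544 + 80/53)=-3574821/3074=-1162.92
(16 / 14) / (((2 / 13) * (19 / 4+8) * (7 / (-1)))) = -208 / 2499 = -0.08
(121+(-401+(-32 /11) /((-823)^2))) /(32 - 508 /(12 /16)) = 782315007 /1803049798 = 0.43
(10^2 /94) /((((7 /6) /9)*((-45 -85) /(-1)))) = 270 /4277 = 0.06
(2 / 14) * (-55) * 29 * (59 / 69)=-94105 / 483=-194.83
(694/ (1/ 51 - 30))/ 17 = -2082/ 1529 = -1.36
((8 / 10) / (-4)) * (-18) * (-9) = -162 / 5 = -32.40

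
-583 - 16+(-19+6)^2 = -430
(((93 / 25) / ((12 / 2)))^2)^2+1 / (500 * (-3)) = 2758063 / 18750000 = 0.15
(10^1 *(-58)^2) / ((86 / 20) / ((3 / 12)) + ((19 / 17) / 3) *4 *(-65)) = -422.28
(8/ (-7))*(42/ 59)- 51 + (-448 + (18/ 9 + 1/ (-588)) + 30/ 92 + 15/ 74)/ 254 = -401691922105/ 7498814568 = -53.57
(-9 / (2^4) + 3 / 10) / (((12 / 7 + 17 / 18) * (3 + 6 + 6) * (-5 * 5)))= 441 / 1675000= 0.00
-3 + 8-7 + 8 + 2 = 8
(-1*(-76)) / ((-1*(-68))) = 19 / 17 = 1.12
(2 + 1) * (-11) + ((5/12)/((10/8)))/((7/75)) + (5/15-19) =-1010/21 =-48.10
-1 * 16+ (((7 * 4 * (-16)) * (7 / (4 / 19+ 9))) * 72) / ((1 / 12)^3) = -1059029392 / 25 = -42361175.68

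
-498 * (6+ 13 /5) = -21414 /5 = -4282.80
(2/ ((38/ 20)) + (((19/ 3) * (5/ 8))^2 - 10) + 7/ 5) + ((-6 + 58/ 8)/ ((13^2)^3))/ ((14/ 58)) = 15014665030529/ 1848860919360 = 8.12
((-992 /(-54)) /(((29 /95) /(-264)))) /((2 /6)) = -4146560 /87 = -47661.61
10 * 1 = 10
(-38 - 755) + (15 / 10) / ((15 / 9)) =-7921 / 10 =-792.10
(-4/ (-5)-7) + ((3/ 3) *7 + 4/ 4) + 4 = 29/ 5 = 5.80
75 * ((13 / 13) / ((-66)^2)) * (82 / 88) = 1025 / 63888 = 0.02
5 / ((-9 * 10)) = -0.06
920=920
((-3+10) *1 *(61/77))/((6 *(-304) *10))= -61/200640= -0.00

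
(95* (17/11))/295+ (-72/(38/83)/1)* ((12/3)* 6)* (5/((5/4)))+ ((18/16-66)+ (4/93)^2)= -12936009408973/853206552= -15161.64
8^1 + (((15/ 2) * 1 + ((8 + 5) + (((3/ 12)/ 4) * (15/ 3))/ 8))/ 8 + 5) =15941/ 1024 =15.57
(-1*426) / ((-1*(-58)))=-213 / 29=-7.34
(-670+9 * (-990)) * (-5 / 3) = 47900 / 3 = 15966.67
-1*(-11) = 11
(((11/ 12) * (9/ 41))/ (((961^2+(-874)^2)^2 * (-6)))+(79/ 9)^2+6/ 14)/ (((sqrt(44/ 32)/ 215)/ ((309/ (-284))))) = -908542561185692128078835 * sqrt(22)/ 275709177538207425936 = -15456.29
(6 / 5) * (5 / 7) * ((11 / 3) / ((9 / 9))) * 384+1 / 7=1207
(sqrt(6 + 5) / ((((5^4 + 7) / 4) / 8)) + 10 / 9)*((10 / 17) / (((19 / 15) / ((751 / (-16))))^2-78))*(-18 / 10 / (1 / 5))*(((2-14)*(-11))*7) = 21106045422000*sqrt(11) / 6646591027481 + 5862790395000 / 84134063639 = 80.22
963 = 963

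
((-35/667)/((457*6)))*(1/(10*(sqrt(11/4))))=-7*sqrt(11)/20118054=-0.00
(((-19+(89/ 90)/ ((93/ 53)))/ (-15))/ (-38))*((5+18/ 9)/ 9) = -1080191/ 42938100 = -0.03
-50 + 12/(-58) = -1456/29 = -50.21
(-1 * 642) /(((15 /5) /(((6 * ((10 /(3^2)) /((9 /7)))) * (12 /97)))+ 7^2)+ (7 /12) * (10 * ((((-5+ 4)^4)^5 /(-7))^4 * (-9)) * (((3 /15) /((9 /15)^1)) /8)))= -8808240 /736433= -11.96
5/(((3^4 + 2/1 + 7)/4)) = 0.22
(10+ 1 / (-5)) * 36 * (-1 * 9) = -15876 / 5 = -3175.20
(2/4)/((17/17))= 1/2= 0.50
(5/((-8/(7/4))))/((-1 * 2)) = 35/64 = 0.55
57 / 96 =19 / 32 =0.59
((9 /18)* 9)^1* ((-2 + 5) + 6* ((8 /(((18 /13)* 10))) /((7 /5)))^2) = 5321 /294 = 18.10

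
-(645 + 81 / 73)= -47166 / 73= -646.11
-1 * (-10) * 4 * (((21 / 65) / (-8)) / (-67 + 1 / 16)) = 16 / 663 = 0.02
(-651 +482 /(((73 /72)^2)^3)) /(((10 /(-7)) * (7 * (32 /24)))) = 94107599439633 /6053369051560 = 15.55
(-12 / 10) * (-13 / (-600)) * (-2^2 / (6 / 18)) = 39 / 125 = 0.31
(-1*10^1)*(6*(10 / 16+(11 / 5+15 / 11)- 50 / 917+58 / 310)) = -162147435 / 625394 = -259.27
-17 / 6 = -2.83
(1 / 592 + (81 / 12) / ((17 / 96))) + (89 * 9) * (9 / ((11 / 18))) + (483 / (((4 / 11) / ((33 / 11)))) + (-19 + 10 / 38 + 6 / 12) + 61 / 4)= 33267894953 / 2103376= 15816.43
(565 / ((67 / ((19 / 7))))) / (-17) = -10735 / 7973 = -1.35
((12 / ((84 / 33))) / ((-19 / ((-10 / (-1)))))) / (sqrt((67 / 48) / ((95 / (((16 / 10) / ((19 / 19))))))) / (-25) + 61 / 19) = -1887187500 / 2441897339 - 41250 *sqrt(7638) / 2441897339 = -0.77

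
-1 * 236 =-236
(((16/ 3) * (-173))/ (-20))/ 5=692/ 75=9.23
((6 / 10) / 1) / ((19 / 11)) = 0.35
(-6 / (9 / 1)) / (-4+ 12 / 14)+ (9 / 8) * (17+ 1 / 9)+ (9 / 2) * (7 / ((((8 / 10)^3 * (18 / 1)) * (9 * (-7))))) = 491873 / 25344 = 19.41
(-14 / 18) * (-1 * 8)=56 / 9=6.22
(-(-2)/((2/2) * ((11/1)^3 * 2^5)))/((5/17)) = 17/106480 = 0.00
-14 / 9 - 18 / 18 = -23 / 9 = -2.56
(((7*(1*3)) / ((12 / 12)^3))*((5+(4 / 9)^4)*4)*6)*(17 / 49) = 642328 / 729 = 881.11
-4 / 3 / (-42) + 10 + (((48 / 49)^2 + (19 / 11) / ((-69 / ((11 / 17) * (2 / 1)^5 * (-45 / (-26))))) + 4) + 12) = 2866153208 / 109838547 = 26.09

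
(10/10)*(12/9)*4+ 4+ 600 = 1828/3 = 609.33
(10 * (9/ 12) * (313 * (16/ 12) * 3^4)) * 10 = 2535300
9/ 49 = 0.18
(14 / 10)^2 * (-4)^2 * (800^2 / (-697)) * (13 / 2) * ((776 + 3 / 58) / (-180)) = 146800675840 / 181917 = 806965.13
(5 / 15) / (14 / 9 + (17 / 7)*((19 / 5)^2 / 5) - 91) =-2625 / 649142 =-0.00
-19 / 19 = -1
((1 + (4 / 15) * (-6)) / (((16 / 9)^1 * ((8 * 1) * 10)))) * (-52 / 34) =0.01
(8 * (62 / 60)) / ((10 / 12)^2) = 1488 / 125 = 11.90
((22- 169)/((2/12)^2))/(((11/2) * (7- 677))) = 5292/3685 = 1.44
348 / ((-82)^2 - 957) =348 / 5767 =0.06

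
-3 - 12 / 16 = -3.75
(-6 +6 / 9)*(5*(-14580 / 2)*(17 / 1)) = 3304800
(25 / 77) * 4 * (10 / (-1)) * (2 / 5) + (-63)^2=305213 / 77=3963.81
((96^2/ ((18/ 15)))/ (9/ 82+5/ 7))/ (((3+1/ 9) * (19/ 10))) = 14169600/ 8987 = 1576.68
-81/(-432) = 3/16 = 0.19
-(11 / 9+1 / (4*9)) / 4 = -5 / 16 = -0.31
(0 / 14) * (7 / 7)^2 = 0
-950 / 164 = -475 / 82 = -5.79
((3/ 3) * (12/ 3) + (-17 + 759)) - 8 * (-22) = 922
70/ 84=5/ 6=0.83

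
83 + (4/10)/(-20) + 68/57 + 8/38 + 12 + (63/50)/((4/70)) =675071/5700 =118.43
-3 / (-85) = 0.04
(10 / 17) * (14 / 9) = 140 / 153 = 0.92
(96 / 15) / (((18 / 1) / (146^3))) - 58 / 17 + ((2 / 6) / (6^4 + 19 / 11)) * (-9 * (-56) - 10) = 2416753157744 / 2184075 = 1106533.96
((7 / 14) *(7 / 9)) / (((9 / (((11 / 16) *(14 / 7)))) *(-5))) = -77 / 6480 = -0.01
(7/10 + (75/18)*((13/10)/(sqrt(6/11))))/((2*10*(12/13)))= 91/2400 + 169*sqrt(66)/3456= 0.44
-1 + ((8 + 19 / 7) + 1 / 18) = 1231 / 126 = 9.77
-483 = -483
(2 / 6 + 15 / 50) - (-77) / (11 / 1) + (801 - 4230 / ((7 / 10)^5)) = -12282278987 / 504210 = -24359.45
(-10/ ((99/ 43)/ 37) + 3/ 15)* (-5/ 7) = 79451/ 693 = 114.65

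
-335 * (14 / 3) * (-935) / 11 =398650 / 3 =132883.33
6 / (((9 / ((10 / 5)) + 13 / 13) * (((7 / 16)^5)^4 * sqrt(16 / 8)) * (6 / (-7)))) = -13635127.57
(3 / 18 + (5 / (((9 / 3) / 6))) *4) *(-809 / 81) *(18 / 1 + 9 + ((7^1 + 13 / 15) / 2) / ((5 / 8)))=-486837593 / 36450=-13356.31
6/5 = 1.20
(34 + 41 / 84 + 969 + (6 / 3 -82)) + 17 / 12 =19423 / 21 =924.90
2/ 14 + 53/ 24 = 395/ 168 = 2.35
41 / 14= 2.93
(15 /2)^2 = 225 /4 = 56.25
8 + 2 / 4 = 17 / 2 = 8.50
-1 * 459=-459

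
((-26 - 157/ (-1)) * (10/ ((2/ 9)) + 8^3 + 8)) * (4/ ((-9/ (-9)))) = 296060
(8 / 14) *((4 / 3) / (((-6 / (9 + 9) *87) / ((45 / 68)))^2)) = 675 / 1701343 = 0.00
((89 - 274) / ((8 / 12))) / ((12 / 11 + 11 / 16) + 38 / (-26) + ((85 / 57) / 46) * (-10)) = 166476024 / 4385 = 37964.89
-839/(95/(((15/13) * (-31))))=78027/247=315.90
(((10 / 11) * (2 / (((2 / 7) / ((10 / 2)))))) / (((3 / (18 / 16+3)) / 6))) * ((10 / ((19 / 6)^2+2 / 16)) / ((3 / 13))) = 819000 / 731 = 1120.38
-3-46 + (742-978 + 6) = -279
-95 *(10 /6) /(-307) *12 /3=1900 /921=2.06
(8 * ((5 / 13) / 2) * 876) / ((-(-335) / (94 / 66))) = 54896 / 9581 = 5.73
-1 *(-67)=67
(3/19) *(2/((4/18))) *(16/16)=1.42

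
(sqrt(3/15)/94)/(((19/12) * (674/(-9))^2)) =243 * sqrt(5)/1014171170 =0.00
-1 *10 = -10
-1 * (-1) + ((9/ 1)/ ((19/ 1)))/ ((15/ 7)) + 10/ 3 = 1298/ 285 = 4.55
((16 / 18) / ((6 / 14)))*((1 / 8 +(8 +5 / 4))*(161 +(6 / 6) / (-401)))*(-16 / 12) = -15064000 / 3609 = -4174.01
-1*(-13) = 13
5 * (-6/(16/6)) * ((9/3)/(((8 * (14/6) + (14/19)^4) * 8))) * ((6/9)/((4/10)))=-87966675/237223168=-0.37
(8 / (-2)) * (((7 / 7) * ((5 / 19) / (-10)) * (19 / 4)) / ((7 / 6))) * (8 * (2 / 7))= 48 / 49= 0.98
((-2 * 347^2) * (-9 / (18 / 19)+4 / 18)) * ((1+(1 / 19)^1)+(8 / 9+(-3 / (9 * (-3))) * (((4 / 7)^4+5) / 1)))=20713381945573 / 3695139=5605575.85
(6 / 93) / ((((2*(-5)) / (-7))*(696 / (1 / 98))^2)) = 1 / 103015906560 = 0.00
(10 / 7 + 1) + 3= 38 / 7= 5.43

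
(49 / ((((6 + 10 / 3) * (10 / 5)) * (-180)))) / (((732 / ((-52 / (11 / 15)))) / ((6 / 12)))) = 91 / 128832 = 0.00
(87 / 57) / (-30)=-29 / 570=-0.05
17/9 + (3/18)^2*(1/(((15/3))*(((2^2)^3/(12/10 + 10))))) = 13607/7200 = 1.89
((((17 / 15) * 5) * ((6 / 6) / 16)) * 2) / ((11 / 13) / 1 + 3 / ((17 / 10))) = 3757 / 13848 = 0.27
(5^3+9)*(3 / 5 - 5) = -589.60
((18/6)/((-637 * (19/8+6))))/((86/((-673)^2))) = -5435148/1835197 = -2.96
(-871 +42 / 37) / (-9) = 32185 / 333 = 96.65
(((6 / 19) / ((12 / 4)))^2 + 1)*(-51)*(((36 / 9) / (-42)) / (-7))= -12410 / 17689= -0.70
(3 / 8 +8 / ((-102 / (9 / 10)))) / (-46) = -9 / 1360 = -0.01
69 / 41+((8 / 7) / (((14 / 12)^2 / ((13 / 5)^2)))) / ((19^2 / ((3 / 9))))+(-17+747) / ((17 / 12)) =1115449134603 / 2157615775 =516.98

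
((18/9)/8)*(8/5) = 2/5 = 0.40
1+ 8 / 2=5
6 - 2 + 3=7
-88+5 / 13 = -87.62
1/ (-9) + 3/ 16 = 11/ 144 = 0.08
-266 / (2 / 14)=-1862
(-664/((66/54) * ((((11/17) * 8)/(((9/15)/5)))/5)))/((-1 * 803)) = 38097/485815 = 0.08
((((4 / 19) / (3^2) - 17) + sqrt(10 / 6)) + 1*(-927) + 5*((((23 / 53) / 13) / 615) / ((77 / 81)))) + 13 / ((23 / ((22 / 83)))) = -670174674855583 / 710061298947 + sqrt(15) / 3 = -942.54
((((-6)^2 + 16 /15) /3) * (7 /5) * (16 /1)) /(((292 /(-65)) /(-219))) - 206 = 199294 /15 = 13286.27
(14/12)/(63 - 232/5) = 35/498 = 0.07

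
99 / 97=1.02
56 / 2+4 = 32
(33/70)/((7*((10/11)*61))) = 363/298900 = 0.00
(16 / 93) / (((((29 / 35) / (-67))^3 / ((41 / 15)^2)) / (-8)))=110985493010560 / 20413593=5436842.65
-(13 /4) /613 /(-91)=1 /17164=0.00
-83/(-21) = 83/21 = 3.95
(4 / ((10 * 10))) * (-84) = -84 / 25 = -3.36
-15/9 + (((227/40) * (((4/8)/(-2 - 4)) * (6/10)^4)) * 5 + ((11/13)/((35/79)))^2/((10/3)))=-436646827/496860000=-0.88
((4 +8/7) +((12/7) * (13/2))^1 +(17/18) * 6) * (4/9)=1844/189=9.76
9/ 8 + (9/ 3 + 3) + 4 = 89/ 8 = 11.12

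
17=17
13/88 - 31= -2715/88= -30.85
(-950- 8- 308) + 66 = -1200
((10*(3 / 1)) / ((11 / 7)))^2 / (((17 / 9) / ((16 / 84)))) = 75600 / 2057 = 36.75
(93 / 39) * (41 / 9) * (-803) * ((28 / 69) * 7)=-200040148 / 8073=-24778.91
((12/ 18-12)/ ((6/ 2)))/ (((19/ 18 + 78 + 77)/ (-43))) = 2924/ 2809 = 1.04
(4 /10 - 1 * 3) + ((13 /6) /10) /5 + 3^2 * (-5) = -47.56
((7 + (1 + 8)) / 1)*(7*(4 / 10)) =224 / 5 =44.80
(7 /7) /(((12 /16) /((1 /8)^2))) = 1 /48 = 0.02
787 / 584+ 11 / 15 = 18229 / 8760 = 2.08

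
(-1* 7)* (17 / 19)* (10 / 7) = -170 / 19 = -8.95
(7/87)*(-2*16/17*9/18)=-112/1479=-0.08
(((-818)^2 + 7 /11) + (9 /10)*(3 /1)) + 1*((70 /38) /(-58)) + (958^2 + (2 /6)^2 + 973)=433082080064 /272745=1587864.42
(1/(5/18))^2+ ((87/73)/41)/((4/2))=1941639/149650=12.97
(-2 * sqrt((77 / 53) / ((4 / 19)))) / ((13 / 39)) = -3 * sqrt(77539) / 53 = -15.76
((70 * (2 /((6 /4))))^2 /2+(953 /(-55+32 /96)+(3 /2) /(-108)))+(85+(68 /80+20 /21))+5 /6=152422639 /34440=4425.74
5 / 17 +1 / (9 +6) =92 / 255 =0.36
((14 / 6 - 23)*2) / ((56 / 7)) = -31 / 6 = -5.17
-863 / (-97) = 863 / 97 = 8.90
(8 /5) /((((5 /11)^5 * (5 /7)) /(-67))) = -604263352 /78125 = -7734.57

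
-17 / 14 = -1.21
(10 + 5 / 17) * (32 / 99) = 5600 / 1683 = 3.33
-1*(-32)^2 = -1024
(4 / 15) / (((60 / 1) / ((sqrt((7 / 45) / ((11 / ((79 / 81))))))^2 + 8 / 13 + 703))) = 366756154 / 117277875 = 3.13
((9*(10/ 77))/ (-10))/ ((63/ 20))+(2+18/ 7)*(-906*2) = -4464788/ 539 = -8283.47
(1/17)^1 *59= 59/17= 3.47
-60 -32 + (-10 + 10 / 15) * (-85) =2104 / 3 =701.33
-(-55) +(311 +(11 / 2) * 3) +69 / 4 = 1599 / 4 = 399.75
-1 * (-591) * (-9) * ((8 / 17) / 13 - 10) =52997.46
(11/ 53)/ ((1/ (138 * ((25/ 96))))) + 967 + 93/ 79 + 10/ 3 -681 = 59884673/ 200976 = 297.97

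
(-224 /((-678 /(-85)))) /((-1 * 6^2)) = 2380 /3051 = 0.78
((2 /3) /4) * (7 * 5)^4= 1500625 /6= 250104.17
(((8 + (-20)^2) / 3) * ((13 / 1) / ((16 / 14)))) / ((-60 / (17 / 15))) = -26299 / 900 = -29.22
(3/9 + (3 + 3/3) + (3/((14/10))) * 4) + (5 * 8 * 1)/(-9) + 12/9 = 617/63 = 9.79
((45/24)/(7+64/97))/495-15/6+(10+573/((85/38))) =4396068793/16672920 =263.67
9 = 9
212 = 212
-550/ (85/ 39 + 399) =-10725/ 7823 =-1.37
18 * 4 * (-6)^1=-432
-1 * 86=-86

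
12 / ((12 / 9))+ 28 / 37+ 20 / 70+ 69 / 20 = 13.49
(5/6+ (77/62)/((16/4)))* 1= 851/744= 1.14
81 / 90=0.90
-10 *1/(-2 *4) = 5/4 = 1.25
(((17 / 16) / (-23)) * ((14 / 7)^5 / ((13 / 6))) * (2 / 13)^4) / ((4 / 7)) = -5712 / 8539739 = -0.00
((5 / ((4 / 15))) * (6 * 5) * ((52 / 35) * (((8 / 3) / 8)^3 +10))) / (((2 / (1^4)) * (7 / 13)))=1144975 / 147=7788.95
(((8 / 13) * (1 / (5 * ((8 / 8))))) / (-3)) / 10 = -4 / 975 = -0.00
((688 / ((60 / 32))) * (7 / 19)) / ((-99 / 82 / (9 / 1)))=-3159296 / 3135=-1007.75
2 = 2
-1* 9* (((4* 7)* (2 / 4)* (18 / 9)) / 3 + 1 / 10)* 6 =-2547 / 5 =-509.40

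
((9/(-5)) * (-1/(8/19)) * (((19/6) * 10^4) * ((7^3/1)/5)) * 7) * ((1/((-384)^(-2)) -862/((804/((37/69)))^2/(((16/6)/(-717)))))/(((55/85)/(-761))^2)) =221258356618589734838483403542375/16687636160877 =13258819552724581340.03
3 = 3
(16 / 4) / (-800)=-1 / 200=-0.00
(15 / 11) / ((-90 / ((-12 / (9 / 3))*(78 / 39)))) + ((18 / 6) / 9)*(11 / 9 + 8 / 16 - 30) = -5527 / 594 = -9.30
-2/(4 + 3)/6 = -1/21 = -0.05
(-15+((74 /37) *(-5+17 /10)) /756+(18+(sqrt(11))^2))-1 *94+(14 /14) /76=-80.00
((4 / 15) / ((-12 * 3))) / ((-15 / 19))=0.01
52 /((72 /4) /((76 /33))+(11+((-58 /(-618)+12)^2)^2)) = 18014443809336 /7417504301818433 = 0.00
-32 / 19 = -1.68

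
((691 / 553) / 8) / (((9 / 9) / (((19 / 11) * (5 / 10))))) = 13129 / 97328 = 0.13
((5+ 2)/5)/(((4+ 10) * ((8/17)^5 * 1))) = 1419857/327680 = 4.33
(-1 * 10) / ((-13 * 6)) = 5 / 39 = 0.13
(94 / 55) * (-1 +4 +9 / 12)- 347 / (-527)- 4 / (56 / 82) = 98233 / 81158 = 1.21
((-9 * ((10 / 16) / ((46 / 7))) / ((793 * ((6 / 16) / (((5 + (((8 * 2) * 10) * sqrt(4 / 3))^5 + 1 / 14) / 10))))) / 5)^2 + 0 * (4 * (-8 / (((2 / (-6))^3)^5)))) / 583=4169138176000 * sqrt(3) / 581824300629 + 2206763817411543040001224963 / 8378269929057600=263391348834.68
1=1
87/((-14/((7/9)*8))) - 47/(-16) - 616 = -31283/48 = -651.73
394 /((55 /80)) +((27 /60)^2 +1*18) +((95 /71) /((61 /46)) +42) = 12087520521 /19056400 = 634.30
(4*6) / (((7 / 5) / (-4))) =-480 / 7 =-68.57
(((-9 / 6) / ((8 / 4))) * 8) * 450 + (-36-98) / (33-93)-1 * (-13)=-80543 / 30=-2684.77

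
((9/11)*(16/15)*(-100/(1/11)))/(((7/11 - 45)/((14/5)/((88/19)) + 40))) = 53598/61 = 878.66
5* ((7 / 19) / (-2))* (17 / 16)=-595 / 608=-0.98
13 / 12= 1.08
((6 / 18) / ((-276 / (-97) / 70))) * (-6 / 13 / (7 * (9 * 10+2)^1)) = -485 / 82524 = -0.01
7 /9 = 0.78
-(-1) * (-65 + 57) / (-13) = 8 / 13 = 0.62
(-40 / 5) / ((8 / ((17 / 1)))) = -17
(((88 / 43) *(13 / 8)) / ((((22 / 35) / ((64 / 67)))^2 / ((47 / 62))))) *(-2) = -766438400 / 65822207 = -11.64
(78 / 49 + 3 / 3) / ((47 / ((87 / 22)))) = 11049 / 50666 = 0.22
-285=-285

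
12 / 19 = 0.63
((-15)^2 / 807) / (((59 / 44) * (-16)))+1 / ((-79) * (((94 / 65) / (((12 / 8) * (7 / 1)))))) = -6181785 / 58929023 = -0.10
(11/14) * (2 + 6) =44/7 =6.29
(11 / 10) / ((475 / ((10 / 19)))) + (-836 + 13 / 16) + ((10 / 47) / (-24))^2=-1198833123697 / 1435408200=-835.19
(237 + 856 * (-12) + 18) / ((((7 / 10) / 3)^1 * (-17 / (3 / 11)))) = 128790 / 187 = 688.72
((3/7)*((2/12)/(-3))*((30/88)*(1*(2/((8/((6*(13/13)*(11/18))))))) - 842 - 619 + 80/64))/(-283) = -23351/190176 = -0.12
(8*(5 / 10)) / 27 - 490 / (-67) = 13498 / 1809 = 7.46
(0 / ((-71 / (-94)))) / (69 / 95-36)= 0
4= 4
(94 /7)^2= 8836 /49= 180.33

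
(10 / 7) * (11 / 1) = 110 / 7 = 15.71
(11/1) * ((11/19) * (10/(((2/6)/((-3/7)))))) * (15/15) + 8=-9826/133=-73.88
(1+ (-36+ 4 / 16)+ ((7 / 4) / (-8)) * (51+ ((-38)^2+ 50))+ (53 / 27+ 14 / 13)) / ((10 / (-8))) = 4152233 / 14040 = 295.74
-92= -92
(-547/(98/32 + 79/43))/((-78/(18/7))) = 1129008/306761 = 3.68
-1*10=-10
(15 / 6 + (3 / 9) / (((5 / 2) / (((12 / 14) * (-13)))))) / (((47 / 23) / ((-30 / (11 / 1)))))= -4899 / 3619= -1.35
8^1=8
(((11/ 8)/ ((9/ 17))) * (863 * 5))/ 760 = 161381/ 10944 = 14.75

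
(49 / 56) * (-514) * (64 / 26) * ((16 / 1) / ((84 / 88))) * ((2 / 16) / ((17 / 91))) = -633248 / 51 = -12416.63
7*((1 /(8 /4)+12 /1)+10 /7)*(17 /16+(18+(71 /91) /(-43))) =17884935 /9632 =1856.82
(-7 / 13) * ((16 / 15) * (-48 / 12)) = 448 / 195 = 2.30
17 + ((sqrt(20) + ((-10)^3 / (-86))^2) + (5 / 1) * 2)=2 * sqrt(5) + 299923 / 1849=166.68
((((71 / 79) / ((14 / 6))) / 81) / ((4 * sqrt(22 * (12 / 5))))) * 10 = 355 * sqrt(330) / 3941784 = 0.00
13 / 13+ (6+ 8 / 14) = 53 / 7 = 7.57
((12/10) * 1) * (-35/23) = -42/23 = -1.83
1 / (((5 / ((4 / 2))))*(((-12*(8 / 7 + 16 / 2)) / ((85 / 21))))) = -17 / 1152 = -0.01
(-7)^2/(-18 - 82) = -49/100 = -0.49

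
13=13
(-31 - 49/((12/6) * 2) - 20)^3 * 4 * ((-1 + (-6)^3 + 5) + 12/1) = 404856925/2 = 202428462.50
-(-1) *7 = 7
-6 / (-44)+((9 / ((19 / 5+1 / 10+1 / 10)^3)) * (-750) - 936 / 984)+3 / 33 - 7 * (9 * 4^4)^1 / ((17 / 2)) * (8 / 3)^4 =-212097167317 / 2208096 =-96054.32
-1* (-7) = 7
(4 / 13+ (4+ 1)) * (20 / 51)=460 / 221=2.08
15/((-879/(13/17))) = -0.01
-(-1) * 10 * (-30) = -300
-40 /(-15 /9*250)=12 /125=0.10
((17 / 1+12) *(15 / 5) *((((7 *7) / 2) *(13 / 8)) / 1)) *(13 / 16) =2814.25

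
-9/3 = -3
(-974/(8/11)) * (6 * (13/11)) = -18993/2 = -9496.50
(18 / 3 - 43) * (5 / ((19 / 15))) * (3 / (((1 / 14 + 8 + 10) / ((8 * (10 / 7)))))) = -1332000 / 4807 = -277.10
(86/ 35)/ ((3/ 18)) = 516/ 35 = 14.74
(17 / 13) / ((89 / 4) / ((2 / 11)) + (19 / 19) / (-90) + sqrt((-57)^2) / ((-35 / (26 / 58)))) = 0.01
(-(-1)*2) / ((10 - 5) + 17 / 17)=1 / 3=0.33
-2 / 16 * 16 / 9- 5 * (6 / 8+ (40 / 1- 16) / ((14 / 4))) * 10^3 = -2396264 / 63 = -38035.94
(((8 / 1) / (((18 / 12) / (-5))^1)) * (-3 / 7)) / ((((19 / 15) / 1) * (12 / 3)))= 300 / 133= 2.26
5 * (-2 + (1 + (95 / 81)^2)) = 12320 / 6561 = 1.88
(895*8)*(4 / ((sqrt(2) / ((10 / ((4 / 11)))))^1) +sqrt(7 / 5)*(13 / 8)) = 2327*sqrt(35) +393800*sqrt(2) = 570684.02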